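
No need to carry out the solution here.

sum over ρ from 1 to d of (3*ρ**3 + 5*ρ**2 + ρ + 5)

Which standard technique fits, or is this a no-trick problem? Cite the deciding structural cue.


Verdict: no special technique — the sum is polynomial through and through; closed forms for each power of ρ finish it directly.


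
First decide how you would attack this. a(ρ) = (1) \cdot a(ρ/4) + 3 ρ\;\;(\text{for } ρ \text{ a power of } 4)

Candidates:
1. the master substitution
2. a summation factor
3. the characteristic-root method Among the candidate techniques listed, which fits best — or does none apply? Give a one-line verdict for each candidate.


Method: the master substitution — the argument contracts 4-fold per step: reindex ρ exponentially and solve the linear recurrence in the new index.
- the master substitution — yes — fits the structure here.
- a summation factor: a divided-index call is outside the fixed-shift first-order family a summation factor normalizes.
- the characteristic-root method: the recursion divides its index rather than shifting it — outside the constant-shift family the root method covers.


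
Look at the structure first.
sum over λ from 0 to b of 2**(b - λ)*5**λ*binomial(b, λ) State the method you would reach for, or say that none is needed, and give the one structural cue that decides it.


Technique: the binomial theorem — binomial coefficients against complementary powers of 5 and 2: recognize the binomial expansion and resum.


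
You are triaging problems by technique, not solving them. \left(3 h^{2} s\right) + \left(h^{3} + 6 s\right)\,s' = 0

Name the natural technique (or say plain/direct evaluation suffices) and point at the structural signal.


Best approach: the exact-equation method — the cross partial derivatives of 3 h^{2} s and h^{3} + 6 s agree, so the left side is the total differential of one potential in h and s.


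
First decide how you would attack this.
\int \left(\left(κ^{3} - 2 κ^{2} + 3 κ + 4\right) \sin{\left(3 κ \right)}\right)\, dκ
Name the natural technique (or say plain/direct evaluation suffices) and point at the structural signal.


Best approach: integration by parts — a polynomial factor κ^{3} - 2 κ^{2} + 3 κ + 4 multiplies \sin{\left(3 κ \right)}; differentiating κ^{3} - 2 κ^{2} + 3 κ + 4 lowers its degree while \sin{\left(3 κ \right)} integrates cleanly, so parts wins.


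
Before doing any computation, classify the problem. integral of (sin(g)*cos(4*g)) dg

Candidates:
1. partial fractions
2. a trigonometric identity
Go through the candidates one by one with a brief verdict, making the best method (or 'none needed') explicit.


Technique: a trigonometric identity — two different frequencies multiply in sin(g)*cos(4*g); the product-to-sum formula separates them.
- partial fractions: the expression is not a ratio of polynomials that decomposes further.
- a trigonometric identity — a fit — the right tool for this form.


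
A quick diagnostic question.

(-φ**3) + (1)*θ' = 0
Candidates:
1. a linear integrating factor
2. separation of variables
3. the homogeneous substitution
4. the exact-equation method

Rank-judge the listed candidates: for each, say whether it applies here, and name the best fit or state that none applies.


Best approach: no special technique — the slope is a pure function of φ; integrate both sides and be done.
- a linear integrating factor: the linear template holds only trivially here (the unknown is absent, so the coefficient is zero) — the method is not the natural label.
- separation of variables — any separation here is vacuous (nothing depends on the unknown); direct integration is the honest label.
- the homogeneous substitution: the slope does not depend on the ratio of the variables alone.
- the exact-equation method — no dependence on the unknown anywhere: exactness is a label without content here.


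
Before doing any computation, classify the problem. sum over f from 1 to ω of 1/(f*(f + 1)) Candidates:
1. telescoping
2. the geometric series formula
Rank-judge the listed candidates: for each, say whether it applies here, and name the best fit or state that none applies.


Best approach: telescoping — 1/(f*(f + 1)) hides a difference of shifted reciprocals — decompose it and the middle of the sum vanishes.
- telescoping — yes, a natural case for it.
- the geometric series formula — dividing successive terms gives an index-dependent quantity, not a constant.


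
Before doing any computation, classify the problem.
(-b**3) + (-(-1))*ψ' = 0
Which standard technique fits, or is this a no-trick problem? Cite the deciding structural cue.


Best approach: no special technique — the slope is a function of b alone, so integrate both sides directly.


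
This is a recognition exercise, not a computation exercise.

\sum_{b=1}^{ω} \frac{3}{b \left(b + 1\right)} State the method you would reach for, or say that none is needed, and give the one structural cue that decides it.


Diagnosis: telescoping — \frac{3}{b \left(b + 1\right)} decomposes into shift-paired simple fractions; the series telescopes to finitely many boundary pieces.


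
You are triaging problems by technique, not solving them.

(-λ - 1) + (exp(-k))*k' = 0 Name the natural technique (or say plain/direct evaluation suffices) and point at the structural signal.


Method: separation of variables — separating collects all k-dependence with the derivative and leaves all λ-dependence opposite: variables separate. The equation is exact as it stands too — a potential function exists — though separation reads the split structure directly.


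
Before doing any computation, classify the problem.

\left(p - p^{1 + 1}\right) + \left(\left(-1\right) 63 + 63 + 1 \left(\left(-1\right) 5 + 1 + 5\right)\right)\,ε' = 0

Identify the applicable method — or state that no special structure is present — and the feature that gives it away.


Method: no special technique — the slope is a pure function of p; integrate both sides and be done.


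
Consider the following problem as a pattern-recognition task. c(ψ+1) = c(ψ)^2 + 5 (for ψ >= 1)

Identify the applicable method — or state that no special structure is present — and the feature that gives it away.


Verdict: no special technique — a nonlinear dependence on earlier terms breaks linearity, and with it every superposition-based closed form.


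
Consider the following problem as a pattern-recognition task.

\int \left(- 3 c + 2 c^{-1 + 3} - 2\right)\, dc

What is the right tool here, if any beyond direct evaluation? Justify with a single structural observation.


Method: no special technique — every term is a constant multiple of a power of c; term-wise power-rule integration needs no preliminary transformation.


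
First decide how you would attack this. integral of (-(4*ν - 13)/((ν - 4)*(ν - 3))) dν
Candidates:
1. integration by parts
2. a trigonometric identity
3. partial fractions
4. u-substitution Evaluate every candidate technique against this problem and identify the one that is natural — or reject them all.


Diagnosis: partial fractions — a proper rational integrand whose denominator splits into simpler factors — decompose into partial fractions first.
- integration by parts: there is no nonconstant-polynomial-times-kernel split with an exp, sine, cosine (degree-1 argument), or logarithm partner.
- a trigonometric identity: with no trigonometric functions present, identity rewriting has no target.
- partial fractions — yes, a natural case for it.
- u-substitution — no subexpression of the integrand serves as a whole-integral substitution inner — individual terms may offer their own, but none carries its derivative as a factor of the full integrand; a working change of variable would have to be constructed from outside the expression.


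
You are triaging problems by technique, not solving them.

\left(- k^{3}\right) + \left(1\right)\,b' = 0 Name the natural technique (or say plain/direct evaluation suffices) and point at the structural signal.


Verdict: no special technique — solved for the derivative, no b appears — this is antidifferentiation in k wearing ODE clothing.


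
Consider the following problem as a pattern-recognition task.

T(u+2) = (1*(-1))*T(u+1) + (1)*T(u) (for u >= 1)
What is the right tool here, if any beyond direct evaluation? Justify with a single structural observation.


Method: the characteristic-root method — try a geometric ansatz r^u: constant coefficients turn the recurrence into one polynomial equation in r.


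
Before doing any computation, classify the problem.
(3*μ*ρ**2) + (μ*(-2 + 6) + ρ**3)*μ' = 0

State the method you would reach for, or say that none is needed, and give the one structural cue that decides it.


Diagnosis: the exact-equation method — equality of cross partials is the green light — assemble the potential function term by term.


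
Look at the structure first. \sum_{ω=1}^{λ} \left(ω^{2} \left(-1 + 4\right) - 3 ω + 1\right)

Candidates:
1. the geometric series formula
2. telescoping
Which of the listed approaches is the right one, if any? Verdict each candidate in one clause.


Technique: no special technique — constant-multiple powers of ω with no cancellation partners and no common ratio — use the standard power-sum formulas.
- the geometric series formula — no single multiplier carries one term to the next throughout the sum.
- telescoping — the terms as presented offer no neighboring cancellation — a telescoping rewrite may exist, but the displayed structure does not hand one over.


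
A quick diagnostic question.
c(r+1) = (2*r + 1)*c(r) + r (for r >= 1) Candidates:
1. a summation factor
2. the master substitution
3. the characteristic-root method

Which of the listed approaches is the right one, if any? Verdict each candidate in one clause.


Method: a summation factor — first-order linear but the coefficient 2*r + 1 moves with the index — divide by the cumulative product and telescope.
- a summation factor — applicable, and directly so.
- the master substitution: there is no divide-the-index recursive argument.
- the characteristic-root method — the coefficients change with the index, which the root method cannot absorb.


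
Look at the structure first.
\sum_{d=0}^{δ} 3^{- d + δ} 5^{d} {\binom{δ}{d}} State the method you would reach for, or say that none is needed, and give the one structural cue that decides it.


Method: the binomial theorem — the binomial coefficients weight matched powers of 5 and 3, which is exactly the expansion of a binomial power.


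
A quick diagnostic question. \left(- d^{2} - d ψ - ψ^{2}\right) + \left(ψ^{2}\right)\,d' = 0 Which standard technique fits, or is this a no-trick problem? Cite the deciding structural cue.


Method: the homogeneous substitution — the slope's numerator and denominator share total degree; set v = d/ψ and the equation drops to separable form.


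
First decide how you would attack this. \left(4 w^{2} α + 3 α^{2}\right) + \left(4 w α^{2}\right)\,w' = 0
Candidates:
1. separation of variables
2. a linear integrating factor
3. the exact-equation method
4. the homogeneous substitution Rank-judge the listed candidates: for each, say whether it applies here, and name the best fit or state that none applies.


Diagnosis: the exact-equation method — equality of cross partials is the green light — assemble the potential function term by term.
- separation of variables — no division isolates the independent variable from the unknown.
- a linear integrating factor — the unknown enters nonlinearly (through a power, a denominator, or a transcendental function), which the linear integrating-factor recipe cannot absorb as-is — any repair would come from a preliminary substitution, not the factor.
- the exact-equation method — yes — fits the structure here.
- the homogeneous substitution — solved for the derivative, the right side changes under joint scaling of the two variables.


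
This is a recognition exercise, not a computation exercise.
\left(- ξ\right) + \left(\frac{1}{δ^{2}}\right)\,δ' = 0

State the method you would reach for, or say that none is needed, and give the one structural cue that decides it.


Technique: separation of variables — solved for the derivative, the right side factors as ξ times δ^{2} — all ξ-dependence separates from all δ-dependence. An exactness check succeeds on this form as well — separation and the potential function arrive at the same answer, separation more directly.


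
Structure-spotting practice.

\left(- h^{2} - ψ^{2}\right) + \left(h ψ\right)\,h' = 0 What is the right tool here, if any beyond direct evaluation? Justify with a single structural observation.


Verdict: the homogeneous substitution — solved for the derivative, the right side is unchanged under scaling ψ and h together — it depends only on the ratio h/ψ, so substitute a single ratio variable. A Bernoulli rewrite works here as the equation stands — the homogeneous substitution is the more immediate reading.


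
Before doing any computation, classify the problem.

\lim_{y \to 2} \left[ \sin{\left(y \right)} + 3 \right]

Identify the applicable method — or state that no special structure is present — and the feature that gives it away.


Best approach: no special technique — nothing blocks direct substitution at 2: plug in and finish.


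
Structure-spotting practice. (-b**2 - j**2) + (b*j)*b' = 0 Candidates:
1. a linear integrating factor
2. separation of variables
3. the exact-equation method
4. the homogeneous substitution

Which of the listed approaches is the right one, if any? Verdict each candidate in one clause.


Diagnosis: the homogeneous substitution — the slope is degree-zero homogeneous: the ratio substitution v = b/j collapses it. A Bernoulli rewrite works here as the equation stands — the homogeneous substitution is the more immediate reading.
- a linear integrating factor: a nonlinear term in the unknown puts this outside the integrating-factor template.
- separation of variables: no division isolates the independent variable from the unknown.
- the exact-equation method — exactness fails on the nose — the mixed partials do not match.
- the homogeneous substitution: applicable, and directly so.


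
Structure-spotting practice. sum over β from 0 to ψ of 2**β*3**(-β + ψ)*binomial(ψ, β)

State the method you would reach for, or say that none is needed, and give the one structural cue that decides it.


Technique: the binomial theorem — binomial(ψ, β) weighting matched powers of 2 and 3 is the expanded form of (2 + 3)^ψ — fold it back up.


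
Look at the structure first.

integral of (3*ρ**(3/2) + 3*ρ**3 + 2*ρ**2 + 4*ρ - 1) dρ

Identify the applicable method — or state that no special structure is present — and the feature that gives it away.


Verdict: no special technique — every term is a constant multiple of a power of ρ; term-wise power-rule integration needs no preliminary transformation.


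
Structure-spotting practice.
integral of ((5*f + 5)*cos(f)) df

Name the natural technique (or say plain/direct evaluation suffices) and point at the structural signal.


Best approach: integration by parts — a polynomial 5*f + 5 against the kernel cos(f) is the signature bounded-ladder case for integration by parts.


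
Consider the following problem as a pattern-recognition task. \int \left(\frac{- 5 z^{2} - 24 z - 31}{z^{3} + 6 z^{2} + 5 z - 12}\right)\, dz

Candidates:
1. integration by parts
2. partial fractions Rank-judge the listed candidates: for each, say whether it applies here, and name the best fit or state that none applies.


Diagnosis: partial fractions — the integrand is a proper rational function and its denominator z^{3} + 6 z^{2} + 5 z - 12 factors into distinct pieces, so it splits into simple fractions.
- integration by parts — there is no nonconstant-polynomial-times-kernel split with an exp, sine, cosine (degree-1 argument), or logarithm partner.
- partial fractions: applicable, and directly so.


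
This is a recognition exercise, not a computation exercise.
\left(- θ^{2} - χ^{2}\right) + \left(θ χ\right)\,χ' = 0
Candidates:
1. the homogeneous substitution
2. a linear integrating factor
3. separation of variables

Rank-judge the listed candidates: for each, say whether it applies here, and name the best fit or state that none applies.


Best approach: the homogeneous substitution — the slope's numerator and denominator share total degree; set v = χ/θ and the equation drops to separable form. A Bernoulli rewrite works here as the equation stands — the homogeneous substitution is the more immediate reading.
- the homogeneous substitution — applicable, and directly so.
- a linear integrating factor — a nonlinear term in the unknown puts this outside the integrating-factor template.
- separation of variables: no algebra isolates the independent variable on one side and the unknown on the other.


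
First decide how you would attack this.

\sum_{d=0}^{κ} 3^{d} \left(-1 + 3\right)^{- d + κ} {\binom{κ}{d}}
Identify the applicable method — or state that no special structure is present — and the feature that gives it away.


Best approach: the binomial theorem — the binomial coefficients weight matched powers of 3 and (-1 + 3), which is exactly the expansion of a binomial power.


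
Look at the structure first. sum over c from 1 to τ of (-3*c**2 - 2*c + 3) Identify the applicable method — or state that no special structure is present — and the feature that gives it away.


Diagnosis: no special technique — the sum is polynomial through and through; closed forms for each power of c finish it directly.


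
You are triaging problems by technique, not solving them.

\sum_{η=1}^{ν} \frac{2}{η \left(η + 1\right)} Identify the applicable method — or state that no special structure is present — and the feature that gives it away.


Verdict: telescoping — \frac{2}{η \left(η + 1\right)} hides a difference of shifted reciprocals — decompose it and the middle of the sum vanishes.


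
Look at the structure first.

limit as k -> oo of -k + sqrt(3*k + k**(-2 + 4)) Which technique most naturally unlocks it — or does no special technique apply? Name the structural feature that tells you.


Method: conjugate multiplication — this difference gives up after one conjugate multiplication — the radical structure cancels against its conjugate.


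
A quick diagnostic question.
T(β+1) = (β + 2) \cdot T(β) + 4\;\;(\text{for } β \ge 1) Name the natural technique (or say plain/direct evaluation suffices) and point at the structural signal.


Technique: a summation factor — one-term recursion with variable weight β + 2 is solved by product normalization, not by root-finding.


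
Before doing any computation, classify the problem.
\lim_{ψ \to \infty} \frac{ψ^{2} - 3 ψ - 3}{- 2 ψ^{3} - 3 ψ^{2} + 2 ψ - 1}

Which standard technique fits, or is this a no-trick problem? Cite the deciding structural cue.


Diagnosis: dominant-term comparison — divide through by the highest power of ψ; every lower-order term dies and the dominant terms decide the limit. As a single quotient, the ∞/∞ shape would yield to repeated differentiation as well — the growth comparison gets there in one look.


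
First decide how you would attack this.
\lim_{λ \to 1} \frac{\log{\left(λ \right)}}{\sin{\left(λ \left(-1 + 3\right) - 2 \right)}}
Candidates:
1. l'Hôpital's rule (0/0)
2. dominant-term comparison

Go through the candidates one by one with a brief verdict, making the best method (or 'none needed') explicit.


Method: l'Hôpital's rule (0/0) — both numerator and denominator vanish at 1: the genuine 0/0 indeterminate that l'Hôpital exists for. A local series expansion at the point resolves it as well; the rule is the packaged version of that step.
- l'Hôpital's rule (0/0) — applicable, and directly so.
- dominant-term comparison: this is not a rational comparison of growth rates at infinity.


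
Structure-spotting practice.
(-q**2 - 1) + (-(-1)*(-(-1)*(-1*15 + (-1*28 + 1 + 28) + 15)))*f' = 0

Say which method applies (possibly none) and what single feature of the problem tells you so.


Verdict: no special technique — solved for the derivative, no f appears — this is antidifferentiation in q wearing ODE clothing.


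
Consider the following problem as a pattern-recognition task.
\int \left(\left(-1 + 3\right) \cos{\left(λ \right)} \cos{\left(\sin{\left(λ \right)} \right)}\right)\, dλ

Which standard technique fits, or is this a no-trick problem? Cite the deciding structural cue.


Verdict: u-substitution — collected, the integrand has one factor that is, up to a constant, the derivative of an inner expression the rest depends on — substitute for that inner expression.


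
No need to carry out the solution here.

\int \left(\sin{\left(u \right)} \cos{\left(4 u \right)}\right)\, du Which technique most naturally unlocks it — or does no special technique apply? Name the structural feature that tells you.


Method: a trigonometric identity — mixed-frequency products such as \sin{\left(u \right)} \cos{\left(4 u \right)} are designed for the product-to-sum formula.


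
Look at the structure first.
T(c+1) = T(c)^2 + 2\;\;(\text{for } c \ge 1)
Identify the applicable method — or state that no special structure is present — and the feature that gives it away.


Technique: no special technique — the unknown enters the rule nonlinearly, not as a weighted sum — no linear method is even well-posed.


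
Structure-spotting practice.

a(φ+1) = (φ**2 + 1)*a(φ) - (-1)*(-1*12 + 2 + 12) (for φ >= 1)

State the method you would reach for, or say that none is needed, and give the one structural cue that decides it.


Best approach: a summation factor — it is first-order linear but the coefficient φ**2 + 1 depends on the index, so multiply through by a summation factor to telescope it.


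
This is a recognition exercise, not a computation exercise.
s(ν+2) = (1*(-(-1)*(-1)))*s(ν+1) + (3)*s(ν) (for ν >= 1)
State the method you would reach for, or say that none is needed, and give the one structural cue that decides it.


Verdict: the characteristic-root method — because shifting ν leaves the equation's coefficients unchanged, exponential trials reduce it to algebra.


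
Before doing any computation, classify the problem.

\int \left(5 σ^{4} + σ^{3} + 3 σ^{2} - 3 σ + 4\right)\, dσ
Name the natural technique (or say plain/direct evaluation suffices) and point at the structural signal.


Verdict: no special technique — a term-by-term power-rule job in σ; no substitution or rearrangement earns its keep here.


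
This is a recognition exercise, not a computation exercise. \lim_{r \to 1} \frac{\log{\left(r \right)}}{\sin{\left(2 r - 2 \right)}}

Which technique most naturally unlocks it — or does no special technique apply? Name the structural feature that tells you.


Diagnosis: l'Hôpital's rule (0/0) — numerator and denominator both vanish at 1 — a genuine 0/0 form, which is exactly when l'Hôpital applies. A first-order expansion at the point is an equally standard path; the rule packages it.


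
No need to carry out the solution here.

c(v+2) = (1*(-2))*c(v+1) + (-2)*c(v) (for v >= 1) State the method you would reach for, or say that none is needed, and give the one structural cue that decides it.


Diagnosis: the characteristic-root method — no index-dependence in the weights and nothing inhomogeneous: classic characteristic-equation setup.


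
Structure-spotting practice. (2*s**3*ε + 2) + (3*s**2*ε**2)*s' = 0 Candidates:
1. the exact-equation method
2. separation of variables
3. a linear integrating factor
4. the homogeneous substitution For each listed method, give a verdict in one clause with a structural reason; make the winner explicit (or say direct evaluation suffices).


Verdict: the exact-equation method — the compatibility test passes: the s-derivative of 2*s**3*ε + 2 matches the ε-derivative of 3*s**2*ε**2, so integrate a potential.
- the exact-equation method — yes — fits the structure here.
- separation of variables — the two dependences do not factor apart.
- a linear integrating factor — a nonlinear term in the unknown puts this outside the integrating-factor template.
- the homogeneous substitution: the slope changes under joint rescaling, failing the degree-zero test.


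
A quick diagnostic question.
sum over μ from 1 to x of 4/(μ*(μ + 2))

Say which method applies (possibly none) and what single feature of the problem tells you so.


Verdict: telescoping — split 4/(μ*(μ + 2)) by partial fractions and the pieces are one function at shifted arguments — interior terms cancel.


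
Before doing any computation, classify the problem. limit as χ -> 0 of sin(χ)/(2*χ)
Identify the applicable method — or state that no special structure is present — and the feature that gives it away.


Technique: l'Hôpital's rule (0/0) — plug in 0: top and bottom both hit zero, so differentiate each and retry. A local series expansion at the point resolves it as well; the rule is the packaged version of that step.


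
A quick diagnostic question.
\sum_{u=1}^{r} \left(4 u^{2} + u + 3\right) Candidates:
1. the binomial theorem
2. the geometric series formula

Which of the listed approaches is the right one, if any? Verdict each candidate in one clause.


Verdict: no special technique — nothing telescopes and nothing is geometric; polynomial terms in u sum term by term.
- the binomial theorem: no binomial coefficients pair with matched powers.
- the geometric series formula — the term-to-term ratio drifts with the index — the one thing the geometric formula cannot absorb.


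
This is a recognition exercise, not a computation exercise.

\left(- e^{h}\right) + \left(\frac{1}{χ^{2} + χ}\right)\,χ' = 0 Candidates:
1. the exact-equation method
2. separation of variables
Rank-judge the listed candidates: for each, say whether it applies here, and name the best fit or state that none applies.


Diagnosis: separation of variables — all dependence on the two variables factors apart, the defining separable shape. A Bernoulli rewrite would carry it as the equation stands — separating the variables needs no rearrangement either.
- the exact-equation method: with no real cross-dependence between the variables, the exact-equation machinery is a detour rather than the natural reading.
- separation of variables — applies; the problem has the shape this method handles.


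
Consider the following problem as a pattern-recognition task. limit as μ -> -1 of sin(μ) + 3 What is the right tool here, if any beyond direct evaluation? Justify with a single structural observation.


Technique: no special technique — the function is continuous at -1; evaluation is itself the limit, no machinery required.


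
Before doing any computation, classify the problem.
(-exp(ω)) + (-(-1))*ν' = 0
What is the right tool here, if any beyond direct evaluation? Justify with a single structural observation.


Diagnosis: no special technique — the slope is a pure function of ω; integrate both sides and be done.


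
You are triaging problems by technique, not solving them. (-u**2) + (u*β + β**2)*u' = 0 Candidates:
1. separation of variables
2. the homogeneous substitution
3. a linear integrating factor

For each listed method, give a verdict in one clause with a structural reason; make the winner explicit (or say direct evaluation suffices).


Diagnosis: the homogeneous substitution — scaling β and u together leaves the slope fixed — it depends only on u/β, so substitute the ratio. This can also be massaged into Bernoulli form (the roles of the variables may need exchanging); the homogeneous substitution avoids that setup.
- separation of variables — the two dependences are entangled, not a clean product of one-variable pieces.
- the homogeneous substitution — applies; the problem has the shape this method handles.
- a linear integrating factor: the unknown enters nonlinearly (through a power, a denominator, or a transcendental function), which the linear integrating-factor recipe cannot absorb as-is — any repair would come from a preliminary substitution, not the factor.


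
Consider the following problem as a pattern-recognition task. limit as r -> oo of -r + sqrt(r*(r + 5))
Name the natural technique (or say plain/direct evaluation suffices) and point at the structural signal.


Technique: conjugate multiplication — this difference gives up after one conjugate multiplication — the radical structure cancels against its conjugate.


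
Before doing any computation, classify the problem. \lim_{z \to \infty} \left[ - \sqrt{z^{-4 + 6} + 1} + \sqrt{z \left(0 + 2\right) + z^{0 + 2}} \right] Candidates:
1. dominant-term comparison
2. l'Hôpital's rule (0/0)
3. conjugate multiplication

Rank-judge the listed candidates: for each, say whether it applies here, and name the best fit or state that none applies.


Diagnosis: conjugate multiplication — an infinity-minus-infinity difference with a surviving radical — multiply by the conjugate to cancel the divergence.
- dominant-term comparison — leading-power comparison does not apply to this form.
- l'Hôpital's rule (0/0) — the expression is a difference driving to ∞ − ∞, not a 0/0 quotient — there is no ratio for the rule to differentiate.
- conjugate multiplication: a fit — the right tool for this form.


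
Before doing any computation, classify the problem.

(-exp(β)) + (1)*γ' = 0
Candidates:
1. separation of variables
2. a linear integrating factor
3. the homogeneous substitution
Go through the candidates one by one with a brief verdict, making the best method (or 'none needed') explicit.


Method: no special technique — with γ absent the equation is not coupled at all: direct integration in β.
- separation of variables: separation is only trivially available — with the unknown absent from the slope this is a direct integration, not a separation problem.
- a linear integrating factor: with the unknown absent the integrating factor is a formality; direct integration is the working structure.
- the homogeneous substitution — the ratio substitution does not collapse this equation.


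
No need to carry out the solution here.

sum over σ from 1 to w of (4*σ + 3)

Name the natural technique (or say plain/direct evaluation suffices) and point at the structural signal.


Verdict: no special technique — nothing telescopes and nothing is geometric; polynomial terms in σ sum term by term.


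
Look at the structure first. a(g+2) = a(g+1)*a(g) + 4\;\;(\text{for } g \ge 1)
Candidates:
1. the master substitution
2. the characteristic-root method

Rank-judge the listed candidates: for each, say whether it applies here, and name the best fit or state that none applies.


Technique: no special technique — the new term depends nonlinearly on the old ones, which disqualifies every superposition-based technique.
- the master substitution: there is no divide-the-index recursive argument.
- the characteristic-root method: nonlinearity rules out exponential-mode superposition from the start.


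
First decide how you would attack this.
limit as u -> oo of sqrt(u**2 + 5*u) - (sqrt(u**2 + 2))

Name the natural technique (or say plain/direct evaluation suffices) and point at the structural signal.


Method: conjugate multiplication — an infinity-minus-infinity difference with a surviving radical — multiply by the conjugate to cancel the divergence.


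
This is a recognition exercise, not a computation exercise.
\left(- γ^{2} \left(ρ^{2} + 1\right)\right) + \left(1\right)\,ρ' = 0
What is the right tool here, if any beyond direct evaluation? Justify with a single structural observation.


Verdict: separation of variables — the derivative equals a pure function of γ (namely γ^{2}) times a pure function of ρ (namely ρ^{2} + 1); divide and integrate each side.


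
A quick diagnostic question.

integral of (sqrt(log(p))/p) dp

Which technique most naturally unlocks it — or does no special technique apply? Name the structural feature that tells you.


Verdict: u-substitution — the only nontrivial dependence routes through log(p), whose derivative supplies the leftover factor up to a constant multiple — u = log(p) flattens it.


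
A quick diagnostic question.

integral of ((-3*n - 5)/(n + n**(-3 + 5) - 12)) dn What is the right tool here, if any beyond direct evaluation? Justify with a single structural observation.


Technique: partial fractions — the bottom, (n + n**(-3 + 5) - 12), comes apart into simple factors, and a proper rational function over split factors decomposes.


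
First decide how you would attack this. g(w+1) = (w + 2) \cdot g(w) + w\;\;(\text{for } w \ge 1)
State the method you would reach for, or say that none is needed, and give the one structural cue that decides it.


Best approach: a summation factor — it is first-order linear but the coefficient w + 2 depends on the index, so multiply through by a summation factor to telescope it.


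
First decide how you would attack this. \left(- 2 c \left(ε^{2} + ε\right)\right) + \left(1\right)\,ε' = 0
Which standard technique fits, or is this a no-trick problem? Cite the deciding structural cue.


Method: separation of variables — one side of the product carries the independent variable, the other the unknown — the textbook separation shape. A Bernoulli rewrite would carry it as the equation stands — separating the variables needs no rearrangement either.


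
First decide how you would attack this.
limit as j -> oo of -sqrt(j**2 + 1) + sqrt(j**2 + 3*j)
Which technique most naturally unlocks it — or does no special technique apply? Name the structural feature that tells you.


Verdict: conjugate multiplication — the ∞ − ∞ radical form is the exact trigger for the conjugate maneuver.


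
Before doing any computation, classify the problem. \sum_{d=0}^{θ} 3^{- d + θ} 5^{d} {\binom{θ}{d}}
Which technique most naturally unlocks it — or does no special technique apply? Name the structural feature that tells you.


Diagnosis: the binomial theorem — the summand is term d of a binomial expansion in 5 and 3; the whole sum is a single power.


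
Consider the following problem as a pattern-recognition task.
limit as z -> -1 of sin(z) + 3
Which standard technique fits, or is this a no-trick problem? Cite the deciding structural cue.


Best approach: no special technique — the expression is continuous at the evaluation point — substitute directly; no indeterminate form appears.


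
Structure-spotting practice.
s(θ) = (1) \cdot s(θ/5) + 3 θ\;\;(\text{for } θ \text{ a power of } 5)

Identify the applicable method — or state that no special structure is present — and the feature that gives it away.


Diagnosis: the master substitution — the argument shrinks by the factor 5, so measure the index on a logarithmic scale and the recursion becomes a shift.


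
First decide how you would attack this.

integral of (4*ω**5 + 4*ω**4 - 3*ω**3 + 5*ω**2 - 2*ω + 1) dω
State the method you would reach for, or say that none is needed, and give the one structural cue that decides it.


Diagnosis: no special technique — scan for structure and find none: constant multiples of powers of ω, integrate directly.


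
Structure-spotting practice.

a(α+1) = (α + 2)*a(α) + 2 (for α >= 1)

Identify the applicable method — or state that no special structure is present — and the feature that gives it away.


Best approach: a summation factor — one-term recursion with variable weight α + 2 is solved by product normalization, not by root-finding.


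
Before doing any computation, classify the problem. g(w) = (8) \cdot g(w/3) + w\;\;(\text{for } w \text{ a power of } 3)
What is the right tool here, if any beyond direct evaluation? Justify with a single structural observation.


Diagnosis: the master substitution — the argument shrinks by the factor 3, so measure the index on a logarithmic scale and the recursion becomes a shift.


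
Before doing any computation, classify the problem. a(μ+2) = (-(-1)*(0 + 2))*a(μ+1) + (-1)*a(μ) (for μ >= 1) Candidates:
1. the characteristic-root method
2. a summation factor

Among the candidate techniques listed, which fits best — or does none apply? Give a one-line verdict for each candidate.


Verdict: the characteristic-root method — constant coefficients and linearity mean the ansatz r^μ reduces it to solving the characteristic polynomial.
- the characteristic-root method: applies; the problem has the shape this method handles.
- a summation factor — a summation factor telescopes one-step recursions; this one carries higher-order memory.


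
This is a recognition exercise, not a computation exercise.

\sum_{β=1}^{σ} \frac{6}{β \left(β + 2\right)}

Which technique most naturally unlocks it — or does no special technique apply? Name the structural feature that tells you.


Verdict: telescoping — one partial-fraction pass turns \frac{6}{β \left(β + 2\right)} into a shifted difference, and shifted differences telescope.


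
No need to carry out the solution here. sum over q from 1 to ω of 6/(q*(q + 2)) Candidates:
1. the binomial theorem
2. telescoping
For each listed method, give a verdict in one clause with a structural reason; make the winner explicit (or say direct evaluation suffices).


Technique: telescoping — one partial-fraction pass turns 6/(q*(q + 2)) into a shifted difference, and shifted differences telescope.
- the binomial theorem: the terms lack the binomial-coefficient-weighted complementary-power pattern of an expansion.
- telescoping: yes, a natural case for it.


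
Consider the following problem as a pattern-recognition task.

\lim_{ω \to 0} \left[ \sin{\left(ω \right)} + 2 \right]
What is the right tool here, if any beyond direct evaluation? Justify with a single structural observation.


Diagnosis: no special technique — the expression is continuous at 0 — substitute and evaluate; no indeterminate form appears.


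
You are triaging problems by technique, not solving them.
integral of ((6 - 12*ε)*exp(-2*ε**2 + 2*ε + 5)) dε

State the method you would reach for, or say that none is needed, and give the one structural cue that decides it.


Technique: u-substitution — viewed as a product, the integrand is a composition evaluated at -2*ε**2 + 2*ε + 5 times (a constant multiple of) that inner expression's derivative, so u = -2*ε**2 + 2*ε + 5 makes it elementary.


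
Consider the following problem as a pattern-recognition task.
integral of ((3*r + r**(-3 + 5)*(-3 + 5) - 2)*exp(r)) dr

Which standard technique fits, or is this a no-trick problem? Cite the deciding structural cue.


Method: integration by parts — (3*r + r**(-3 + 5)*(-3 + 5) - 2) dies after finitely many derivatives while exp(r) cycles under integration — the tabular/parts setup.


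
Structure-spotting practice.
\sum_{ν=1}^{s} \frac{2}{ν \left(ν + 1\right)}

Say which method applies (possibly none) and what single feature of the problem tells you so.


Best approach: telescoping — \frac{2}{ν \left(ν + 1\right)} decomposes into shift-paired simple fractions; the series telescopes to finitely many boundary pieces.


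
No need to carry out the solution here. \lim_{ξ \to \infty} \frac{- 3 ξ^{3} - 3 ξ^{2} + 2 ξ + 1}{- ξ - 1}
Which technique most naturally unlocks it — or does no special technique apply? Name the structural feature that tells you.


Diagnosis: dominant-term comparison — divide through by the highest power of ξ; every lower-order term dies and the dominant terms decide the limit. As a single quotient, the ∞/∞ shape would yield to repeated differentiation as well — the growth comparison gets there in one look.
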